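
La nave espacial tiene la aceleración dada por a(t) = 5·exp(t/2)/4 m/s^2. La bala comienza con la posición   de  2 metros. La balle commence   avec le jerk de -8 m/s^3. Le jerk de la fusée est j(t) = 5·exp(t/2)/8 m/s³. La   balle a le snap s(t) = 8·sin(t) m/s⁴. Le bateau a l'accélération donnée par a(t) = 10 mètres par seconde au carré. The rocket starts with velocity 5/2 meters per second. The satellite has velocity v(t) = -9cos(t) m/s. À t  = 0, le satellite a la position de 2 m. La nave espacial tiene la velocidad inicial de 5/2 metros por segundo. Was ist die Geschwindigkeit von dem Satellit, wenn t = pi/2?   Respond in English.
We have velocity v(t) = -9·cos(t). Substituting t = pi/2: v(pi/2) = 0.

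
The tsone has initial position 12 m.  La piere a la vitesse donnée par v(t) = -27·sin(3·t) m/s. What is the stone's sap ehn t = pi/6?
Starting from velocity v(t) = -27·sin(3·t), we take 3 derivatives. The derivative of velocity gives acceleration: a(t) = -81·cos(3·t). Taking d/dt of a(t), we find j(t) = 243·sin(3·t). Taking d/dt of j(t), we find s(t) = 729·cos(3·t). We have snap s(t) = 729·cos(3·t). Substituting t = pi/6: s(pi/6) = 0.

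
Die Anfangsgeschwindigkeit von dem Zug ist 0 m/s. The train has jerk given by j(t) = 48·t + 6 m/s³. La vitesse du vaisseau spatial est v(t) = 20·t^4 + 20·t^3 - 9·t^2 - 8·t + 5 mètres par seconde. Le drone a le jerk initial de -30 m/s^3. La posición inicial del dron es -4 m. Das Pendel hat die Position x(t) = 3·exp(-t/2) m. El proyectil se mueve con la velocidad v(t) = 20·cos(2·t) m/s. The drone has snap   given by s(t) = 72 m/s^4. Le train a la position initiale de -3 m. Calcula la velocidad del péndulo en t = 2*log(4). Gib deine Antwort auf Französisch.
En partant de la position x(t) = 3·exp(-t/2), nous prenons 1 dérivée. En dérivant la position, nous obtenons la vitesse: v(t) = -3·exp(-t/2)/2. De l'équation de la vitesse v(t) = -3·exp(-t/2)/2, nous substituons t = 2*log(4) pour obtenir v = -3/8.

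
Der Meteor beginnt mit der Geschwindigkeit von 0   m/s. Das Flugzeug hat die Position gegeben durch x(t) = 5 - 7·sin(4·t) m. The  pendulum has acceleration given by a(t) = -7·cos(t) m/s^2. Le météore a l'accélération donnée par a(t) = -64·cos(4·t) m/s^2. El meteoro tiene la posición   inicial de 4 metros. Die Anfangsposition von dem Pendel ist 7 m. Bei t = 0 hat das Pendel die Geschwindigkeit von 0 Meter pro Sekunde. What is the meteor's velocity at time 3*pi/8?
To find the answer, we compute 1 antiderivative of a(t) = -64·cos(4·t). Finding the integral of a(t) and using v(0) = 0: v(t) = -16·sin(4·t). Using v(t) = -16·sin(4·t) and substituting t = 3*pi/8, we find v = 16.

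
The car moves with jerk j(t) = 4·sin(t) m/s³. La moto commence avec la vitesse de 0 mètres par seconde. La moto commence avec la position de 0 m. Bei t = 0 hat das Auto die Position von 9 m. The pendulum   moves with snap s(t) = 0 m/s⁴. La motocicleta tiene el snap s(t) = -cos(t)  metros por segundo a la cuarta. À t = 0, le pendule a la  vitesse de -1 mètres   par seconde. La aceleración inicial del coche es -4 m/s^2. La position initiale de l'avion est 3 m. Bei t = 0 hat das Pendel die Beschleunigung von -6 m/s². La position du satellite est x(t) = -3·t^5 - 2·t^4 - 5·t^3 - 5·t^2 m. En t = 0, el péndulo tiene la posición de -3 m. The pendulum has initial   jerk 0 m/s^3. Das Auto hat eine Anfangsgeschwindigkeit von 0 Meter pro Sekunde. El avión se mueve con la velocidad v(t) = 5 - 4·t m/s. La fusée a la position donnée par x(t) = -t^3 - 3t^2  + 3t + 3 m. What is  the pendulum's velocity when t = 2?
To find the answer, we compute 3 integrals of s(t) = 0. Taking ∫s(t)dt and applying j(0) = 0, we find j(t) = 0. Finding the antiderivative of j(t) and using a(0) = -6: a(t) = -6. Integrating acceleration and using the initial condition v(0) = -1, we get v(t) = -6·t - 1. We have velocity v(t) = -6·t - 1. Substituting t = 2: v(2) = -13.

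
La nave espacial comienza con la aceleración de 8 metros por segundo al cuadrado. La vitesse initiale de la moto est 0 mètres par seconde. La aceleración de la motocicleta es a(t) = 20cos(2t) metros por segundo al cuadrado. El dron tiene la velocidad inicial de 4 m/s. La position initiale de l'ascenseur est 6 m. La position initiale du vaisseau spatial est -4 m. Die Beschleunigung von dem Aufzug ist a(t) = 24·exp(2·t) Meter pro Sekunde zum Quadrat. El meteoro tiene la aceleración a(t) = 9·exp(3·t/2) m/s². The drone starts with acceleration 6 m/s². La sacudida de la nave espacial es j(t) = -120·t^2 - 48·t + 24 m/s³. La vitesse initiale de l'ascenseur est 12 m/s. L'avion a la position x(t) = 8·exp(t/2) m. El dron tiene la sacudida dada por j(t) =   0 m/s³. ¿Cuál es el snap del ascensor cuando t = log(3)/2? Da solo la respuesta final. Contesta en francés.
La réponse est 288.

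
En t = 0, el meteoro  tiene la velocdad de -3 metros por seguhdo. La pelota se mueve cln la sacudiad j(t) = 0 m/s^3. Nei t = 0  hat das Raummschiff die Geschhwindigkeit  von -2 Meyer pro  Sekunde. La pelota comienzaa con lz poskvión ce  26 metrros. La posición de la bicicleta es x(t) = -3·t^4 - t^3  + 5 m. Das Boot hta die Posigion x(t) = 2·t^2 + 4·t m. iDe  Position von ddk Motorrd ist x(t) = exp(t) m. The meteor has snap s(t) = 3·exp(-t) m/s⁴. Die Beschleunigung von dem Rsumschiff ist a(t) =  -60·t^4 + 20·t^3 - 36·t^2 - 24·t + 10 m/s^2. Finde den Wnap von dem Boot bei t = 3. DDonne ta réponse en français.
Pour résoudre ceci, nous devons prendre 4 dérivées de notre équation de la position x(t) = 2·t^2 + 4·t. En dérivant la position, nous obtenons la vitesse: v(t) = 4·t + 4. La dérivée de la vitesse donne l'accélération: a(t) = 4. La dérivée de l'accélération donne le jerk: j(t) = 0. En dérivant le jerk, nous obtenons le snap: s(t) = 0. De l'équation du snap s(t) = 0, nous substituons t = 3 pour obtenir s = 0.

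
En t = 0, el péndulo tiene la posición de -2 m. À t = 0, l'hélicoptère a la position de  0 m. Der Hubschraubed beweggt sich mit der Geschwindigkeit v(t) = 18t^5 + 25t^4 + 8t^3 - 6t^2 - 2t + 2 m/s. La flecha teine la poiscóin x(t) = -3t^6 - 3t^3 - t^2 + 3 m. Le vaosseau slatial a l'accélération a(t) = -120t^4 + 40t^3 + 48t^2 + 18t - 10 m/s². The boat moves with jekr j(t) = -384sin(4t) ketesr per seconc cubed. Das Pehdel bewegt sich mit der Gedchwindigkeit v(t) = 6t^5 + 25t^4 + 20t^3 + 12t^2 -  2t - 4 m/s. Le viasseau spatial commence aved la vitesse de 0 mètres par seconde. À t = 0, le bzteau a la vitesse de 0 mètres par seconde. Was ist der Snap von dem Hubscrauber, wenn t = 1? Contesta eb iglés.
Starting from velocity v(t) = 18·t^5 + 25·t^4 + 8·t^3 - 6·t^2 - 2·t + 2, we take 3 derivatives. Taking d/dt of v(t), we find a(t) = 90·t^4 + 100·t^3 + 24·t^2 - 12·t - 2. The derivative of acceleration gives jerk: j(t) = 360·t^3 + 300·t^2 + 48·t - 12. The derivative of jerk gives snap: s(t) = 1080·t^2 + 600·t + 48. We have snap s(t) = 1080·t^2 + 600·t + 48. Substituting t = 1: s(1) = 1728.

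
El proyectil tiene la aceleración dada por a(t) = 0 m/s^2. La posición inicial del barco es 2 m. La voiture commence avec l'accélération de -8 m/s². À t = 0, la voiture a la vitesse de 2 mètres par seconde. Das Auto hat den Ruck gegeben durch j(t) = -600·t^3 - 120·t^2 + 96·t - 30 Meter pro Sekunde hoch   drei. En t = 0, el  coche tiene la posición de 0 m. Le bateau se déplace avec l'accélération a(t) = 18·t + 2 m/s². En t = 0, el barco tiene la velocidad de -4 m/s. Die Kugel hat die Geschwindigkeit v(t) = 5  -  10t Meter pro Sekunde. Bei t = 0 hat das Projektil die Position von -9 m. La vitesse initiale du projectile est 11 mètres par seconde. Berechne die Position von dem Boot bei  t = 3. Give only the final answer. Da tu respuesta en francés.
À t = 3, x = 80.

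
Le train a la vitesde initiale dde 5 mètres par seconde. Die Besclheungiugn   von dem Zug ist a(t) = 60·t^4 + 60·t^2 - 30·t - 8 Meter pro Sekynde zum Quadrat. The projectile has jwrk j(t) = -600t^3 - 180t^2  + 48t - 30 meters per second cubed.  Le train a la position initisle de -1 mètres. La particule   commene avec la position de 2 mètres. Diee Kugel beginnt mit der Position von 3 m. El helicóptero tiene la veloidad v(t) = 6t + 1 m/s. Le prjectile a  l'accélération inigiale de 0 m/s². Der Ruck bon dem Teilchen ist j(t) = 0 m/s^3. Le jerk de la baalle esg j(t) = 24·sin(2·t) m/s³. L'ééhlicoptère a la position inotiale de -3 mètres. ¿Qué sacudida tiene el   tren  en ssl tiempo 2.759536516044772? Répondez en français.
Nous devons dériver notre équation de l'accélération a(t) = 60·t^4 + 60·t^2 - 30·t - 8 1 fois. La dérivée de l'accélération donne le jerk: j(t) = 240·t^3 + 120·t - 30. Nous avons le jerk j(t) = 240·t^3 + 120·t - 30. En substituant t = 2.759536516044772: j(2.759536516044772) = 5344.50099131488.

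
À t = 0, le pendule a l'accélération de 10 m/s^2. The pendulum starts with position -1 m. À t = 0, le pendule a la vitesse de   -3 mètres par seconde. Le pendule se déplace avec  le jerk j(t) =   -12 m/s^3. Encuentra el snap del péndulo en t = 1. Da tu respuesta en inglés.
Starting from jerk j(t) = -12, we take 1 derivative. Taking d/dt of j(t), we find s(t) = 0. From the given snap equation s(t) = 0, we substitute t = 1 to get s = 0.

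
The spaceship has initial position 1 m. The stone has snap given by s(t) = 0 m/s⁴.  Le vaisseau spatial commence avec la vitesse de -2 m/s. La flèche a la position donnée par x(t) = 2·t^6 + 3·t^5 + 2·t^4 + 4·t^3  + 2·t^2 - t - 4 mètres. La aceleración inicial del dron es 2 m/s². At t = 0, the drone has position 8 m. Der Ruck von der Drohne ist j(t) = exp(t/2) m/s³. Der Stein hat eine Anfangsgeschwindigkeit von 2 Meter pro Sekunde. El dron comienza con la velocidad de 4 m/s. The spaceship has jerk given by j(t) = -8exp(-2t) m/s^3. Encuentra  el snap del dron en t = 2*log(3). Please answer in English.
We must differentiate our jerk equation j(t) = exp(t/2) 1 time. Taking d/dt of j(t), we find s(t) = exp(t/2)/2. Using s(t) = exp(t/2)/2 and substituting t = 2*log(3), we find s = 3/2.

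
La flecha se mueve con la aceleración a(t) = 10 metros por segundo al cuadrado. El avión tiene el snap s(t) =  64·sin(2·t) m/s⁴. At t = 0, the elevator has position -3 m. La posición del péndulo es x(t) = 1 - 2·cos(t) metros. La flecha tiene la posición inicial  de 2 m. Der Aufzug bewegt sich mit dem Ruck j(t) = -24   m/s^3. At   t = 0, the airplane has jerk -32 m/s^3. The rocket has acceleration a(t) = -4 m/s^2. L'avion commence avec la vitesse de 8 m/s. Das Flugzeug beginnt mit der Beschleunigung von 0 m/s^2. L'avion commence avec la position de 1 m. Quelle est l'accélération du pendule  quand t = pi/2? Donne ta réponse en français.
En partant de la position x(t) = 1 - 2·cos(t), nous prenons 2 dérivées. En prenant d/dt de x(t), nous trouvons v(t) = 2·sin(t). En dérivant la vitesse, nous obtenons l'accélération: a(t) = 2·cos(t). Nous avons l'accélération a(t) = 2·cos(t). En substituant t = pi/2: a(pi/2) = 0.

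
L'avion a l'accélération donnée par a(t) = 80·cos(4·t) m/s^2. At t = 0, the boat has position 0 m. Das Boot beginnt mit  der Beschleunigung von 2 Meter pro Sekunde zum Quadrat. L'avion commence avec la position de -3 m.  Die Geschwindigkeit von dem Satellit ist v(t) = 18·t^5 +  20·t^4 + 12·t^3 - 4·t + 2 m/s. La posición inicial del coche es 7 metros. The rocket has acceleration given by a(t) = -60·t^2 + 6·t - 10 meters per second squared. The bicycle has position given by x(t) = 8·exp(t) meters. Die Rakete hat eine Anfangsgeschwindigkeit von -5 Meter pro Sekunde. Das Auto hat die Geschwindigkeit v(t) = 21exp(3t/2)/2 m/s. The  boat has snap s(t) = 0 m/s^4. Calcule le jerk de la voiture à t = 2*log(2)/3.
Pour résoudre ceci, nous devons prendre 2 dérivées de notre équation de la vitesse v(t) = 21·exp(3·t/2)/2. En prenant d/dt de v(t), nous trouvons a(t) = 63·exp(3·t/2)/4. En dérivant l'accélération, nous obtenons le jerk: j(t) = 189·exp(3·t/2)/8. En utilisant j(t) = 189·exp(3·t/2)/8 et en substituant t = 2*log(2)/3, nous trouvons j = 189/4.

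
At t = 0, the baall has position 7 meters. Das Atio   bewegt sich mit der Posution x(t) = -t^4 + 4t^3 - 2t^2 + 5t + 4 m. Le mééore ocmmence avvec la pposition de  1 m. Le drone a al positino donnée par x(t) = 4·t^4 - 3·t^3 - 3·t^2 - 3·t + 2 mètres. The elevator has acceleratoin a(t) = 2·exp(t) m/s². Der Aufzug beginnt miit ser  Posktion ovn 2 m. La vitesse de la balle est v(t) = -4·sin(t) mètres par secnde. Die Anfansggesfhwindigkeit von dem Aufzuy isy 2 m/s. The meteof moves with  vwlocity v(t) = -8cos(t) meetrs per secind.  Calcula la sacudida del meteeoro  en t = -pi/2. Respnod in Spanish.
Debemos derivar nuestra ecuación de la velocidad v(t) = -8·cos(t) 2 veces. La derivada de la velocidad da la aceleración: a(t) = 8·sin(t). Tomando d/dt de a(t), encontramos j(t) = 8·cos(t). Tenemos la sacudida j(t) = 8·cos(t). Sustituyendo t = -pi/2: j(-pi/2) = 0.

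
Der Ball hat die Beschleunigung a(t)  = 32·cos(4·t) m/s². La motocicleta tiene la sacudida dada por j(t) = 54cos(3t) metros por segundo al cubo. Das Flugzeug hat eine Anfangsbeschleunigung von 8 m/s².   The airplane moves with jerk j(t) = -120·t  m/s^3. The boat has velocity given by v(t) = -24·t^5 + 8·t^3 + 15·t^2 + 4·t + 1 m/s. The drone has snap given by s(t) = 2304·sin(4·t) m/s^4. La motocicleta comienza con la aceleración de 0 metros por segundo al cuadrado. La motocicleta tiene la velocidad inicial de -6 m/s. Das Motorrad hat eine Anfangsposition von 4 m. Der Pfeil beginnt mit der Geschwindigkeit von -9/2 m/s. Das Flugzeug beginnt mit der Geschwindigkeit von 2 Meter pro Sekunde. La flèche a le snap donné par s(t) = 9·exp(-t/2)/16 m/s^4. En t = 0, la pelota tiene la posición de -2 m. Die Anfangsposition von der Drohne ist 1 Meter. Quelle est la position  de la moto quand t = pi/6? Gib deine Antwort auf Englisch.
We must find the antiderivative of our jerk equation j(t) = 54·cos(3·t) 3 times. Integrating jerk and using the initial condition a(0) = 0, we get a(t) = 18·sin(3·t). The integral of acceleration, with v(0) = -6, gives velocity: v(t) = -6·cos(3·t). Integrating velocity and using the initial condition x(0) = 4, we get x(t) = 4 - 2·sin(3·t). We have position x(t) = 4 - 2·sin(3·t). Substituting t = pi/6: x(pi/6) = 2.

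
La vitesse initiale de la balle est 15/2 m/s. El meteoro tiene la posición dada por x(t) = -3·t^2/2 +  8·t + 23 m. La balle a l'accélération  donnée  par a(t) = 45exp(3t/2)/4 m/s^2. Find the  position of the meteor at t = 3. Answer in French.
De l'équation de la position x(t) = -3·t^2/2 + 8·t + 23, nous substituons t = 3 pour obtenir x = 67/2.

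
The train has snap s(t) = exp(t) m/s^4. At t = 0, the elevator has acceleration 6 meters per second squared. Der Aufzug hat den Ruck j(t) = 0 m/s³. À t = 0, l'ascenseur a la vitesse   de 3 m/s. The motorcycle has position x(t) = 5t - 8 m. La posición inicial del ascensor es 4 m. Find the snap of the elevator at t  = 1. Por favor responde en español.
Para resolver esto, necesitamos tomar 1 derivada de nuestra ecuación de la sacudida j(t) = 0. La derivada de la sacudida da el snap: s(t) = 0. Tenemos el snap s(t) = 0. Sustituyendo t = 1: s(1) = 0.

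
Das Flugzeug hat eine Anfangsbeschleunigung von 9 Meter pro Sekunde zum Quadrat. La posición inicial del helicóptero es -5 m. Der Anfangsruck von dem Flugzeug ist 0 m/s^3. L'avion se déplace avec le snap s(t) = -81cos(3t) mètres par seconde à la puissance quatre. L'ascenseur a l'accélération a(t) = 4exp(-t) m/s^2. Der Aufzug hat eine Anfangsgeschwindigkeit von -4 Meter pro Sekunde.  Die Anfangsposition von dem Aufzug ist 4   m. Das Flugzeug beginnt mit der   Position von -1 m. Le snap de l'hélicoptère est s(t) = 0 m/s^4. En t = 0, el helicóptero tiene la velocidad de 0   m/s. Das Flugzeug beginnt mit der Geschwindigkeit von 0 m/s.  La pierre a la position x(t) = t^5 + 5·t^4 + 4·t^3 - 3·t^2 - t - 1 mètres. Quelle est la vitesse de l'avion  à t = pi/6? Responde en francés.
Nous devons trouver la primitive de notre équation du snap s(t) = -81·cos(3·t) 3 fois. En prenant ∫s(t)dt et en appliquant j(0) = 0, nous trouvons j(t) = -27·sin(3·t). En prenant ∫j(t)dt et en appliquant a(0) = 9, nous trouvons a(t) = 9·cos(3·t). En prenant ∫a(t)dt et en appliquant v(0) = 0, nous trouvons v(t) = 3·sin(3·t). En utilisant v(t) = 3·sin(3·t) et en substituant t = pi/6, nous trouvons v = 3.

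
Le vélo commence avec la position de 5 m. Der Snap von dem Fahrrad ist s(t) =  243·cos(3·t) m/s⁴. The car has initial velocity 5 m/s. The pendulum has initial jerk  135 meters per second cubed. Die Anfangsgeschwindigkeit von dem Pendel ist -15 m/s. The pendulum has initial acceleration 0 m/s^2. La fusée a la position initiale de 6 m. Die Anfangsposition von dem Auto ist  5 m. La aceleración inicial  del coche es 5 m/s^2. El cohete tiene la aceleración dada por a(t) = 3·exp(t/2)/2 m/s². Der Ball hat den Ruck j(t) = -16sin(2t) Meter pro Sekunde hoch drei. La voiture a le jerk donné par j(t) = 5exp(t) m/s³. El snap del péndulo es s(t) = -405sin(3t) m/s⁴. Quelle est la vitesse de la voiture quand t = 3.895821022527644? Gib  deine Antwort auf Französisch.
En partant du jerk j(t) = 5·exp(t), nous prenons 2 intégrales. En intégrant le jerk et en utilisant la condition initiale a(0) = 5, nous obtenons a(t) = 5·exp(t). La primitive de l'accélération, avec v(0) = 5, donne la vitesse: v(t) = 5·exp(t). Nous avons la vitesse v(t) = 5·exp(t). En substituant t = 3.895821022527644: v(3.895821022527644) = 245.982140809533.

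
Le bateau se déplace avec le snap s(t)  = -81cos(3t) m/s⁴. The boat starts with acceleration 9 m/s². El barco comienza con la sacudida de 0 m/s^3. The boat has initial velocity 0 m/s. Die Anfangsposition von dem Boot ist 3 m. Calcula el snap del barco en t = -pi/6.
De la ecuación del snap s(t) = -81·cos(3·t), sustituimos t = -pi/6 para obtener s = 0.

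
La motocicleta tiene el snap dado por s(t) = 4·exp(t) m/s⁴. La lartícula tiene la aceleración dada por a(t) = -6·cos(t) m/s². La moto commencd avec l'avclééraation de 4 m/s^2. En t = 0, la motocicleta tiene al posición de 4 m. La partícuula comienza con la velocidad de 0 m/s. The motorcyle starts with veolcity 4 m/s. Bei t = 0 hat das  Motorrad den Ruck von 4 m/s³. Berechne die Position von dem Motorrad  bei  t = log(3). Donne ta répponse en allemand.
Wir müssen unsere Gleichung für den Snap s(t) = 4·exp(t) 4-mal integrieren. Das Integral von dem Snap ist der Ruck. Mit j(0) = 4 erhalten wir j(t) = 4·exp(t). Die Stammfunktion von dem Ruck ist die Beschleunigung. Mit a(0) = 4 erhalten wir a(t) = 4·exp(t). Durch Integration von der Beschleunigung und Verwendung der Anfangsbedingung v(0) = 4, erhalten wir v(t) = 4·exp(t). Durch Integration von der Geschwindigkeit und Verwendung der Anfangsbedingung x(0) = 4, erhalten wir x(t) = 4·exp(t). Mit x(t) = 4·exp(t) und Einsetzen von t = log(3), finden wir x = 12.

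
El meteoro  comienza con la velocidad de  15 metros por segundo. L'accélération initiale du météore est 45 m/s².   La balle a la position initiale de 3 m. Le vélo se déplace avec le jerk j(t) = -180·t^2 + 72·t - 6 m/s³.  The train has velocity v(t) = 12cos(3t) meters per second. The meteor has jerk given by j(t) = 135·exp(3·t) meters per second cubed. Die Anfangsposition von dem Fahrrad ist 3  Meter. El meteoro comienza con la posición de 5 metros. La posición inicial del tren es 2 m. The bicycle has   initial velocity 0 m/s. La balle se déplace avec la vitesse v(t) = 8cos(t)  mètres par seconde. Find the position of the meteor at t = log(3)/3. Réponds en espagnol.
Para resolver esto, necesitamos tomar 3 integrales de nuestra ecuación de la sacudida j(t) = 135·exp(3·t). La antiderivada de la sacudida es la aceleración. Usando a(0) = 45, obtenemos a(t) = 45·exp(3·t). La antiderivada de la aceleración es la velocidad. Usando v(0) = 15, obtenemos v(t) = 15·exp(3·t). La integral de la velocidad es la posición. Usando x(0) = 5, obtenemos x(t) = 5·exp(3·t). De la ecuación de la posición x(t) = 5·exp(3·t), sustituimos t = log(3)/3 para obtener x = 15.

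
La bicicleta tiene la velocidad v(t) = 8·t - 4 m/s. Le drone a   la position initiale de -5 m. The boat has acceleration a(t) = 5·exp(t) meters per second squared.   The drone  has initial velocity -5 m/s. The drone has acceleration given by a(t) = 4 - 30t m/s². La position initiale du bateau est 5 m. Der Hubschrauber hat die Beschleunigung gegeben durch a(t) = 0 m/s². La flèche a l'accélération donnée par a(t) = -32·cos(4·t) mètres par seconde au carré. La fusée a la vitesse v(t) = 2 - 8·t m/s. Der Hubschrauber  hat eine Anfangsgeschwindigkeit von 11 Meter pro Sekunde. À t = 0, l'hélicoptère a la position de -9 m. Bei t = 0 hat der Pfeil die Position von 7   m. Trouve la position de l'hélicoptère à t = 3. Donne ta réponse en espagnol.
Para resolver esto, necesitamos tomar 2 antiderivadas de nuestra ecuación de la aceleración a(t) = 0. Integrando la aceleración y usando la condición inicial v(0) = 11, obtenemos v(t) = 11. Integrando la velocidad y usando la condición inicial x(0) = -9, obtenemos x(t) = 11·t - 9. De la ecuación de la posición x(t) = 11·t - 9, sustituimos t = 3 para obtener x = 24.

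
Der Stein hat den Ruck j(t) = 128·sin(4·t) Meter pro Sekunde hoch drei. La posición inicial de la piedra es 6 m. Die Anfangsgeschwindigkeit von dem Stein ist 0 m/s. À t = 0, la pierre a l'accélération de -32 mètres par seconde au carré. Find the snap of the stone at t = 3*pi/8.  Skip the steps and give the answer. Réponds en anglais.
At t = 3*pi/8, s = 0.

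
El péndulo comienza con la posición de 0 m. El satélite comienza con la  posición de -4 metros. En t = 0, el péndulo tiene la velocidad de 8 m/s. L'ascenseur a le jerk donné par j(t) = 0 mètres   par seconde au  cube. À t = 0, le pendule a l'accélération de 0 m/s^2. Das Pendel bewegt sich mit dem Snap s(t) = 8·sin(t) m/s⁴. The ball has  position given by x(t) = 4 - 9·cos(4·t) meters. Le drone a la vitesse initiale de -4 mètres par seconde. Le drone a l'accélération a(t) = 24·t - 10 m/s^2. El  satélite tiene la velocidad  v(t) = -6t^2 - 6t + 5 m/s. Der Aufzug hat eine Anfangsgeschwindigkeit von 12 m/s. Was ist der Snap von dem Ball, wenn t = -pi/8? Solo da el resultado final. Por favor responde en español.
El snap en t = -pi/8 es s = 0.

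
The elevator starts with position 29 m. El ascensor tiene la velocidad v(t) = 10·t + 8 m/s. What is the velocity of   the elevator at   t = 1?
We have velocity v(t) = 10·t + 8. Substituting t = 1: v(1) = 18.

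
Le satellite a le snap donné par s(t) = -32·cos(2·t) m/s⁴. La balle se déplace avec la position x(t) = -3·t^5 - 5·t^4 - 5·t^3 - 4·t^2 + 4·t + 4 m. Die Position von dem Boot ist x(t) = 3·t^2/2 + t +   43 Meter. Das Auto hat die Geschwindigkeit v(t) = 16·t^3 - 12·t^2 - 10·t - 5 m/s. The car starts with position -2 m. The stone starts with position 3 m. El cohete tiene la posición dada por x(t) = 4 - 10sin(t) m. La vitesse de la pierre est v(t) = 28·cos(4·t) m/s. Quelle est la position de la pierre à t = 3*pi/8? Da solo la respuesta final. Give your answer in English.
x(3*pi/8) = -4.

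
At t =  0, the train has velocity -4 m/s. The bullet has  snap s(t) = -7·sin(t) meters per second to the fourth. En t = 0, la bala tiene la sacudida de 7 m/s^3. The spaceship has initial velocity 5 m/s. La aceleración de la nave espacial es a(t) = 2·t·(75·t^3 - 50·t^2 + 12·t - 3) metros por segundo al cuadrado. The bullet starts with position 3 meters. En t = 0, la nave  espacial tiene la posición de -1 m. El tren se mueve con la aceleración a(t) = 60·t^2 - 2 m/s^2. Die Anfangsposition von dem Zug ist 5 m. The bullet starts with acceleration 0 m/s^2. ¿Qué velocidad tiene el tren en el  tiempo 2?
Debemos encontrar la antiderivada de nuestra ecuación de la aceleración a(t) = 60·t^2 - 2 1 vez. La antiderivada de la aceleración es la velocidad. Usando v(0) = -4, obtenemos v(t) = 20·t^3 - 2·t - 4. De la ecuación de la velocidad v(t) = 20·t^3 - 2·t - 4, sustituimos t = 2 para obtener v = 152.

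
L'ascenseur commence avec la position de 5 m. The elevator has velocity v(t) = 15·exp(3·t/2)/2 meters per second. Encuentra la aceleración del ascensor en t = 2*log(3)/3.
Partiendo de la velocidad v(t) = 15·exp(3·t/2)/2, tomamos 1 derivada. La derivada de la velocidad da la aceleración: a(t) = 45·exp(3·t/2)/4. De la ecuación de la aceleración a(t) = 45·exp(3·t/2)/4, sustituimos t = 2*log(3)/3 para obtener a = 135/4.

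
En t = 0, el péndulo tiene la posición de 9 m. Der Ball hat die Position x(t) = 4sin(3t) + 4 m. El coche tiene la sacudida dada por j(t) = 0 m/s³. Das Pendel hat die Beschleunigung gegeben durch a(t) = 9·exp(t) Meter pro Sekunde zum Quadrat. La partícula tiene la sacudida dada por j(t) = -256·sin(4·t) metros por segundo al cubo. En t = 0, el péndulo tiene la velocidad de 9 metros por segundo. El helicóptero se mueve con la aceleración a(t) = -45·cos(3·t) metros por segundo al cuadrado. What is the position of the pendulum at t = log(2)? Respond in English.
To find the answer, we compute 2 integrals of a(t) = 9·exp(t). Taking ∫a(t)dt and applying v(0) = 9, we find v(t) = 9·exp(t). The integral of velocity is position. Using x(0) = 9, we get x(t) = 9·exp(t). Using x(t) = 9·exp(t) and substituting t = log(2), we find x = 18.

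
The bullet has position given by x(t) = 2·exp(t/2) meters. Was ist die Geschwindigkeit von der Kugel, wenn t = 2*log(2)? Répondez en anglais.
To solve this, we need to take 1 derivative of our position equation x(t) = 2·exp(t/2). Differentiating position, we get velocity: v(t) = exp(t/2). We have velocity v(t) = exp(t/2). Substituting t = 2*log(2): v(2*log(2)) = 2.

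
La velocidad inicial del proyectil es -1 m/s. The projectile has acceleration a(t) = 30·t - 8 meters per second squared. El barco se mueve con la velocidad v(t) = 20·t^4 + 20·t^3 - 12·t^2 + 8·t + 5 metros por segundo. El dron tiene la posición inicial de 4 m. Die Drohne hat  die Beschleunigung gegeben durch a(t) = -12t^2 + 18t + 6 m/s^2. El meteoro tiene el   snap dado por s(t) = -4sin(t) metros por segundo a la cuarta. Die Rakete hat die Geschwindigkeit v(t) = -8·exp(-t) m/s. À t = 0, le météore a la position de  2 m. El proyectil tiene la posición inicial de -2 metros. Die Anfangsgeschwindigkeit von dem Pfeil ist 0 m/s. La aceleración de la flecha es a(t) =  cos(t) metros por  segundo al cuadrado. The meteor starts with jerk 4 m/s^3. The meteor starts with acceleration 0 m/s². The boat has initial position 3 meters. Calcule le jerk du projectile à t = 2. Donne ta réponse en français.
En partant de l'accélération a(t) = 30·t - 8, nous prenons 1 dérivée. En dérivant l'accélération, nous obtenons le jerk: j(t) = 30. En utilisant j(t) = 30 et en substituant t = 2, nous trouvons j = 30.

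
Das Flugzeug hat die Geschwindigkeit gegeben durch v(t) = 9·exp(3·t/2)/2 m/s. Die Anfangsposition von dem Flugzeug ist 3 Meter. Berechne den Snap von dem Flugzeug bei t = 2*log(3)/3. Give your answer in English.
To solve this, we need to take 3 derivatives of our velocity equation v(t) = 9·exp(3·t/2)/2. The derivative of velocity gives acceleration: a(t) = 27·exp(3·t/2)/4. Taking d/dt of a(t), we find j(t) = 81·exp(3·t/2)/8. Taking d/dt of j(t), we find s(t) = 243·exp(3·t/2)/16. Using s(t) = 243·exp(3·t/2)/16 and substituting t = 2*log(3)/3, we find s = 729/16.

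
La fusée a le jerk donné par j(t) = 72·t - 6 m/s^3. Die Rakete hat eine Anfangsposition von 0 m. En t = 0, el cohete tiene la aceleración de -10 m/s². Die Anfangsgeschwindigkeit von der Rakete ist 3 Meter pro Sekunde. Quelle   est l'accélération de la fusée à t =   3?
Nous devons trouver l'intégrale de notre équation du jerk j(t) = 72·t - 6 1 fois. En prenant ∫j(t)dt et en appliquant a(0) = -10, nous trouvons a(t) = 36·t^2 - 6·t - 10. En utilisant a(t) = 36·t^2 - 6·t - 10 et en substituant t = 3, nous trouvons a = 296.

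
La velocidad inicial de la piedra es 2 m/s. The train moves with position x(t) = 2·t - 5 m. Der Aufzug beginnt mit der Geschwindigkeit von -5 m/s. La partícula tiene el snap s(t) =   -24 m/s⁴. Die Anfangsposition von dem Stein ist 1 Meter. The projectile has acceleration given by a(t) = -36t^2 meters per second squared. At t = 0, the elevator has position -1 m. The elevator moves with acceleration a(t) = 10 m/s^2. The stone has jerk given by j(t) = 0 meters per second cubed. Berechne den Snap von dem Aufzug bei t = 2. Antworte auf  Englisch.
Starting from acceleration a(t) = 10, we take 2 derivatives. Taking d/dt of a(t), we find j(t) = 0. Taking d/dt of j(t), we find s(t) = 0. From the given snap equation s(t) = 0, we substitute t = 2 to get s = 0.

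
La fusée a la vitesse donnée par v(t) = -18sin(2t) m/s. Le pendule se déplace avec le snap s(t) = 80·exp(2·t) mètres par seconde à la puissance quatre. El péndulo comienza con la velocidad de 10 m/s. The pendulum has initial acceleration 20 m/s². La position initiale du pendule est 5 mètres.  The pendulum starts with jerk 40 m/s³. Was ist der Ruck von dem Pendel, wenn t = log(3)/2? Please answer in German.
Wir müssen die Stammfunktion unserer Gleichung für den Snap s(t) = 80·exp(2·t) 1-mal finden. Mit ∫s(t)dt und Anwendung von j(0) = 40, finden wir j(t) = 40·exp(2·t). Aus der Gleichung für den Ruck j(t) = 40·exp(2·t), setzen wir t = log(3)/2 ein und erhalten j = 120.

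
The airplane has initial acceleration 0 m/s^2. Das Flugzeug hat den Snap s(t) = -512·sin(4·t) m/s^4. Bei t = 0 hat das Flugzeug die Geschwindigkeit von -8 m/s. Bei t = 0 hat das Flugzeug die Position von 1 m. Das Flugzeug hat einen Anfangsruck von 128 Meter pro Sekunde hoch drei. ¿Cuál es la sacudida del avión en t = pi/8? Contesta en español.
Necesitamos integrar nuestra ecuación del snap s(t) = -512·sin(4·t) 1 vez. La antiderivada del snap, con j(0) = 128, da la sacudida: j(t) = 128·cos(4·t). Usando j(t) = 128·cos(4·t) y sustituyendo t = pi/8, encontramos j = 0.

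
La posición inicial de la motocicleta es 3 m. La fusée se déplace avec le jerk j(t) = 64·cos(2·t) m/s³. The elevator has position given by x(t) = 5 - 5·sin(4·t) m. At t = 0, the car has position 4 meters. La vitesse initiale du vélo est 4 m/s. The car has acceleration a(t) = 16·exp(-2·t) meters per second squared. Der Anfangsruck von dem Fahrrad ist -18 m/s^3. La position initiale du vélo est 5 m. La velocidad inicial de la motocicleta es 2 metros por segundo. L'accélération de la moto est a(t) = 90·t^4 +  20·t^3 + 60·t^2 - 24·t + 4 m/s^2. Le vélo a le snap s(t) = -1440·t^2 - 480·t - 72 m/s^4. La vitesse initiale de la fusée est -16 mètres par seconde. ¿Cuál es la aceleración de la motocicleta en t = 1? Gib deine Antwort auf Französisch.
En utilisant a(t) = 90·t^4 + 20·t^3 + 60·t^2 - 24·t + 4 et en substituant t = 1, nous trouvons a = 150.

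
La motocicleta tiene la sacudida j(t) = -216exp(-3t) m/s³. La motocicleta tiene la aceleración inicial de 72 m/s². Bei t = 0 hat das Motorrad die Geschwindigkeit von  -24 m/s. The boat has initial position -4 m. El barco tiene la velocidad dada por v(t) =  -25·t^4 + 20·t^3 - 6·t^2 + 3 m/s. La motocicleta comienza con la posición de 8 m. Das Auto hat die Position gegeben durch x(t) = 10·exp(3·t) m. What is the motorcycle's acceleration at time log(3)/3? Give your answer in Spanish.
Para resolver esto, necesitamos tomar 1 antiderivada de nuestra ecuación de la sacudida j(t) = -216·exp(-3·t). Tomando ∫j(t)dt y aplicando a(0) = 72, encontramos a(t) = 72·exp(-3·t). Usando a(t) = 72·exp(-3·t) y sustituyendo t = log(3)/3, encontramos a = 24.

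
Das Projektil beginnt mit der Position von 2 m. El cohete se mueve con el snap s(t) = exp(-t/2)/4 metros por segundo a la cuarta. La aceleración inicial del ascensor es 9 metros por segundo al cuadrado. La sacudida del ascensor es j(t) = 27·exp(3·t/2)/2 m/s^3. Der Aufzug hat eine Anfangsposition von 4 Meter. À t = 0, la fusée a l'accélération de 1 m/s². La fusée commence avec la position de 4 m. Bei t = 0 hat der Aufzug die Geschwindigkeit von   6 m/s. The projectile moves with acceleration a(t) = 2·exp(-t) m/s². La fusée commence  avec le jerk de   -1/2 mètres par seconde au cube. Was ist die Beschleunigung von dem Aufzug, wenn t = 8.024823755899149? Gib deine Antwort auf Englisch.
We need to integrate our jerk equation j(t) = 27·exp(3·t/2)/2 1 time. Finding the integral of j(t) and using a(0) = 9: a(t) = 9·exp(3·t/2). Using a(t) = 9·exp(3·t/2) and substituting t = 8.024823755899149, we find a = 1520363.80744214.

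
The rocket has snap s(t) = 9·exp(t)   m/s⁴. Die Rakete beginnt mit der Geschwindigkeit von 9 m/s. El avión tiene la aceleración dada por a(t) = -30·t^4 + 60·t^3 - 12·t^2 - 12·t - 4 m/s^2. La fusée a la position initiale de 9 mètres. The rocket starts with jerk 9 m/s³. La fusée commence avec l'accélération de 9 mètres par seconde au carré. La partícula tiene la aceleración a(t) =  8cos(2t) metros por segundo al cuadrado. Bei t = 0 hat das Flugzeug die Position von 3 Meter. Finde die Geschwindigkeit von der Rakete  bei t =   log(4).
Wir müssen unsere Gleichung für den Snap s(t) = 9·exp(t) 3-mal integrieren. Die Stammfunktion von dem Snap, mit j(0) = 9, ergibt den Ruck: j(t) = 9·exp(t). Die Stammfunktion von dem Ruck, mit a(0) = 9, ergibt die Beschleunigung: a(t) = 9·exp(t). Mit ∫a(t)dt und Anwendung von v(0) = 9, finden wir v(t) = 9·exp(t). Aus der Gleichung für die Geschwindigkeit v(t) = 9·exp(t), setzen wir t = log(4) ein und erhalten v = 36.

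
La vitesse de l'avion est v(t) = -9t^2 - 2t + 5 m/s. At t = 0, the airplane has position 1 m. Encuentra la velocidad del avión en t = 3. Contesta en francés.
En utilisant v(t) = -9·t^2 - 2·t + 5 et en substituant t = 3, nous trouvons v = -82.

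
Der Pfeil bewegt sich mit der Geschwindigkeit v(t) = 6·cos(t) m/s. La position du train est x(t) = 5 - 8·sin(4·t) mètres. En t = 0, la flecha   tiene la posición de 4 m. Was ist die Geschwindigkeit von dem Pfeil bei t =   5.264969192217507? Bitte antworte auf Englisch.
We have velocity v(t) = 6·cos(t). Substituting t = 5.264969192217507: v(5.264969192217507) = 3.14931108274295.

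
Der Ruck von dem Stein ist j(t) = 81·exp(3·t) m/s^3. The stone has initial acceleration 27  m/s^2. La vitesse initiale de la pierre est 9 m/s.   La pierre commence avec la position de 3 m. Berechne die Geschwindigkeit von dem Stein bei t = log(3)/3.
Wir müssen die Stammfunktion unserer Gleichung für den Ruck j(t) = 81·exp(3·t) 2-mal finden. Mit ∫j(t)dt und Anwendung von a(0) = 27, finden wir a(t) = 27·exp(3·t). Das Integral von der Beschleunigung ist die Geschwindigkeit. Mit v(0) = 9 erhalten wir v(t) = 9·exp(3·t). Wir haben die Geschwindigkeit v(t) = 9·exp(3·t). Durch Einsetzen von t = log(3)/3: v(log(3)/3) = 27.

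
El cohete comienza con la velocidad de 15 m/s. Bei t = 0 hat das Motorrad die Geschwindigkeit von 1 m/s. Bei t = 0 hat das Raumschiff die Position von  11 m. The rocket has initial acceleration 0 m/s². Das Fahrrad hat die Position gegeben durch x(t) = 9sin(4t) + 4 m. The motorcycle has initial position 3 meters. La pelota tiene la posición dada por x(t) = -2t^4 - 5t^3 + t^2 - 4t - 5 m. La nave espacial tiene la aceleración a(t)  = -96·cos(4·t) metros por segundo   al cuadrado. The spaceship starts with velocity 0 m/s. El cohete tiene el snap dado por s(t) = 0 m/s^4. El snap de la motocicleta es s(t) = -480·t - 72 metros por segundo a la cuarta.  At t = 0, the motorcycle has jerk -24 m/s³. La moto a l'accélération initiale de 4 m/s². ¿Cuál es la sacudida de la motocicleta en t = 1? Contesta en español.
Necesitamos integrar nuestra ecuación del snap s(t) = -480·t - 72 1 vez. La integral del snap es la sacudida. Usando j(0) = -24, obtenemos j(t) = -240·t^2 - 72·t - 24. Tenemos la sacudida j(t) = -240·t^2 - 72·t - 24. Sustituyendo t = 1: j(1) = -336.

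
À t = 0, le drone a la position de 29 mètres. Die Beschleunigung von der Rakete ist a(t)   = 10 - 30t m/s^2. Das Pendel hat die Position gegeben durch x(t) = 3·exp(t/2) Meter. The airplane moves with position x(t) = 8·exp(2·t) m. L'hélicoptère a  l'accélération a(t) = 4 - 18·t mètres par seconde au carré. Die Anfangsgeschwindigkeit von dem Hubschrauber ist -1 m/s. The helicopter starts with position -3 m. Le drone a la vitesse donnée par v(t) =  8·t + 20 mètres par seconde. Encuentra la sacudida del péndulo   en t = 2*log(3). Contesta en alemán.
Um dies zu lösen, müssen wir 3 Ableitungen unserer Gleichung für die Position x(t) = 3·exp(t/2) nehmen. Die Ableitung von der Position ergibt die Geschwindigkeit: v(t) = 3·exp(t/2)/2. Durch Ableiten von der Geschwindigkeit erhalten wir die Beschleunigung: a(t) = 3·exp(t/2)/4. Mit d/dt von a(t) finden wir j(t) = 3·exp(t/2)/8. Wir haben den Ruck j(t) = 3·exp(t/2)/8. Durch Einsetzen von t = 2*log(3): j(2*log(3)) = 9/8.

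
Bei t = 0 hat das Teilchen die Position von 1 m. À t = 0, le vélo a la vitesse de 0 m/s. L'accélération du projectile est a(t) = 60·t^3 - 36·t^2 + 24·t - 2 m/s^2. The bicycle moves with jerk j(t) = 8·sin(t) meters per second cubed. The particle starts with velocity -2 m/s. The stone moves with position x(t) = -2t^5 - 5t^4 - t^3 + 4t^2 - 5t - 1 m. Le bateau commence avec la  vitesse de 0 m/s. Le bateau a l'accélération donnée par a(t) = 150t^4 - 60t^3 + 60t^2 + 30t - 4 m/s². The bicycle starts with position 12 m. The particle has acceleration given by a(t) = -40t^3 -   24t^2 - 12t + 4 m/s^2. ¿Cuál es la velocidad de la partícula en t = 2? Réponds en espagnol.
Debemos encontrar la integral de nuestra ecuación de la aceleración a(t) = -40·t^3 - 24·t^2 - 12·t + 4 1 vez. Integrando la aceleración y usando la condición inicial v(0) = -2, obtenemos v(t) = -10·t^4 - 8·t^3 - 6·t^2 + 4·t - 2. Usando v(t) = -10·t^4 - 8·t^3 - 6·t^2 + 4·t - 2 y sustituyendo t = 2, encontramos v = -242.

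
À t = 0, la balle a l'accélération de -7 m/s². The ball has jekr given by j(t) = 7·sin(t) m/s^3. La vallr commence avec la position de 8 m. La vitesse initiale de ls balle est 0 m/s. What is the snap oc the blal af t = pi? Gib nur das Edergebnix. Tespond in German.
s(pi) = -7.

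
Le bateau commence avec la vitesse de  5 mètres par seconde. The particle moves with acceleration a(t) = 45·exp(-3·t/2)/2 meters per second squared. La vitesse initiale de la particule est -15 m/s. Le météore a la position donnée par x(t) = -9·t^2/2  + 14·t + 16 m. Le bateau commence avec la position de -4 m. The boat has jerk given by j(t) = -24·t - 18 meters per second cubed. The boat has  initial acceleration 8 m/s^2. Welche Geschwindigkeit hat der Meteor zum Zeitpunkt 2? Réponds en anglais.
To solve this, we need to take 1 derivative of our position equation x(t) = -9·t^2/2 + 14·t + 16. The derivative of position gives velocity: v(t) = 14 - 9·t. From the given velocity equation v(t) = 14 - 9·t, we substitute t = 2 to get v = -4.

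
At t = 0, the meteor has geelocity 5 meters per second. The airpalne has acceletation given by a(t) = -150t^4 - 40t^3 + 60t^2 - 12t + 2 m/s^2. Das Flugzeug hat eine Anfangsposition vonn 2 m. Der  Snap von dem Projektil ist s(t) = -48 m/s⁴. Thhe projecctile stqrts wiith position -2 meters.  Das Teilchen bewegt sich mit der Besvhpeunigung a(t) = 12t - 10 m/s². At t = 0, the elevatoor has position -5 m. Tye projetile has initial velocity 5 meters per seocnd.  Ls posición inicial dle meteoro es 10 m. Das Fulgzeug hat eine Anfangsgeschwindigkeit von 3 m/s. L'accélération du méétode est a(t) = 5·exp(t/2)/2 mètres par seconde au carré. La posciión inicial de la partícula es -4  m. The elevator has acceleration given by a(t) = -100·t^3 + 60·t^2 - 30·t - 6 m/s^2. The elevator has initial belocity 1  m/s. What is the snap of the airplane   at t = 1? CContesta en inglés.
To solve this, we need to take 2 derivatives of our acceleration equation a(t) = -150·t^4 - 40·t^3 + 60·t^2 - 12·t + 2. Taking d/dt of a(t), we find j(t) = -600·t^3 - 120·t^2 + 120·t - 12. The derivative of jerk gives snap: s(t) = -1800·t^2 - 240·t + 120. Using s(t) = -1800·t^2 - 240·t + 120 and substituting t = 1, we find s = -1920.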